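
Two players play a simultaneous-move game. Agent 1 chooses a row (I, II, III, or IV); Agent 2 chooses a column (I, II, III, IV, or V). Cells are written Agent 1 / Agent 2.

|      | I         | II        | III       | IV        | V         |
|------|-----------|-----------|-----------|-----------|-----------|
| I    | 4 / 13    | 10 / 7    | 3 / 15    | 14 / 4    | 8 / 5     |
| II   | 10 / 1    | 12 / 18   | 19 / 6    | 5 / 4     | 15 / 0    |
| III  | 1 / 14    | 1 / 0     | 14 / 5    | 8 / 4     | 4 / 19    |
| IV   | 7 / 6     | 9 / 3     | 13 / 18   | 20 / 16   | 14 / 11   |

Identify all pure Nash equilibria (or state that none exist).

Check mutual best responses: a cell is a NE iff neither player can gain by unilaterally deviating.
Agent 1's best responses — vs I: II (payoff 10); vs II: II (payoff 12); vs III: II (payoff 19); vs IV: IV (payoff 20); vs V: II (payoff 15).
Agent 2's best responses — vs I: III (payoff 15); vs II: II (payoff 18); vs III: V (payoff 19); vs IV: III (payoff 18).
The only mutual best response is (II, II); neither player gains by switching there.

(II, II)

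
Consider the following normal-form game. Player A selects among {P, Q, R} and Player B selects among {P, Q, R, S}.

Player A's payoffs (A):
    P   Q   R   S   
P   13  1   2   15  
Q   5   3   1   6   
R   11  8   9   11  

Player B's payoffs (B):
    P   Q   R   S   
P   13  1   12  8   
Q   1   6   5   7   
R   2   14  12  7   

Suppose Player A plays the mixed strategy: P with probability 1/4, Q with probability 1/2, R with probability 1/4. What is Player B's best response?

Compute Player B's expected payoff from each pure strategy against the given mix.
P: (1/4)·13 + (1/2)·1 + (1/4)·2 = 17/4
Q: (1/4)·1 + (1/2)·6 + (1/4)·14 = 27/4
R: (1/4)·12 + (1/2)·5 + (1/4)·12 = 17/2
S: (1/4)·8 + (1/2)·7 + (1/4)·7 = 29/4
Highest expected payoff is 17/2, from R.

R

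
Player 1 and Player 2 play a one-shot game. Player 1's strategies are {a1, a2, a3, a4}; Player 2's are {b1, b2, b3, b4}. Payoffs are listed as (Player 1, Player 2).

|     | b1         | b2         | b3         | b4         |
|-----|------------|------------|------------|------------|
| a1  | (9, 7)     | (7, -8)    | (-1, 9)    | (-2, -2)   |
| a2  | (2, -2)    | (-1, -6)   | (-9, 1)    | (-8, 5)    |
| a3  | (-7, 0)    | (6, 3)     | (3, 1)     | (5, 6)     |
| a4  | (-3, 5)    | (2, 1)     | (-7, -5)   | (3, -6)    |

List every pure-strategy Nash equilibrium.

A profile is a Nash equilibrium when each player is best-responding to the other.
Player 1's best responses — vs b1: a1 (payoff 9); vs b2: a1 (payoff 7); vs b3: a3 (payoff 3); vs b4: a3 (payoff 5).
Player 2's best responses — vs a1: b3 (payoff 9); vs a2: b4 (payoff 5); vs a3: b4 (payoff 6); vs a4: b1 (payoff 5).
The only mutual best response is (a3, b4); neither player gains by switching there.

(a3, b4)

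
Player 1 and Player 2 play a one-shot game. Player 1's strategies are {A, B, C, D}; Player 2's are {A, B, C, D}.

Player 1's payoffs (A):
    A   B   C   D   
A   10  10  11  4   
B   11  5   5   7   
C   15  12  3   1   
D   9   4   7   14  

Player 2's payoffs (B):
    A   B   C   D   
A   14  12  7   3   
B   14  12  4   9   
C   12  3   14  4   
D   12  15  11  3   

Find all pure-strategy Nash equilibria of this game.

None

Find each player's best response to every opponent strategy; NE are the intersections.
Player 1's best responses — vs A: C (payoff 15); vs B: C (payoff 12); vs C: A (payoff 11); vs D: D (payoff 14).
Player 2's best responses — vs A: A (payoff 14); vs B: A (payoff 14); vs C: C (payoff 14); vs D: B (payoff 15).
No cell has both players best-responding. For instance, Player 1's best reply to C is A, but against A Player 2 prefers A over C.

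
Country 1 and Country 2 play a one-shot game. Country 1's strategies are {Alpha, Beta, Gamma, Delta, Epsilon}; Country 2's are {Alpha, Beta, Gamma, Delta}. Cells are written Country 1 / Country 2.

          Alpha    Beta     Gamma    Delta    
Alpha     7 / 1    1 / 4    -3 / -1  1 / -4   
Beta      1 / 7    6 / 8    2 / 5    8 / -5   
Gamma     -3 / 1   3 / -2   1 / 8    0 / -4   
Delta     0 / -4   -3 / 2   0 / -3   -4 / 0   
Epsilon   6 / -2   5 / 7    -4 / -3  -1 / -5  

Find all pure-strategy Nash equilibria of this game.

Find each player's best response to every opponent strategy; NE are the intersections.
Country 1's best responses — vs Alpha: Alpha (payoff 7); vs Beta: Beta (payoff 6); vs Gamma: Beta (payoff 2); vs Delta: Beta (payoff 8).
Country 2's best responses — vs Alpha: Beta (payoff 4); vs Beta: Beta (payoff 8); vs Gamma: Gamma (payoff 8); vs Delta: Beta (payoff 2); vs Epsilon: Beta (payoff 7).
The only mutual best response is (Beta, Beta); neither player gains by switching there.

(Beta, Beta)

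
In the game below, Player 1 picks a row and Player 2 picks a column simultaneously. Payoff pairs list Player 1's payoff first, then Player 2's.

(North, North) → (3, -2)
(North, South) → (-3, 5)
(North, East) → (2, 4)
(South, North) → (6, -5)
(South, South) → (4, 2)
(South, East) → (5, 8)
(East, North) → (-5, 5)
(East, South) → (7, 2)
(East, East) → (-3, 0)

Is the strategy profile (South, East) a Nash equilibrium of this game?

Yes

Holding Player 2 at East: Player 1 gets 5 from South, versus 2 from North, -3 from East. No profitable deviation for Player 1.
Holding Player 1 at South: Player 2 gets 8 from East, versus -5 from North, 2 from South. No profitable deviation for Player 2 either.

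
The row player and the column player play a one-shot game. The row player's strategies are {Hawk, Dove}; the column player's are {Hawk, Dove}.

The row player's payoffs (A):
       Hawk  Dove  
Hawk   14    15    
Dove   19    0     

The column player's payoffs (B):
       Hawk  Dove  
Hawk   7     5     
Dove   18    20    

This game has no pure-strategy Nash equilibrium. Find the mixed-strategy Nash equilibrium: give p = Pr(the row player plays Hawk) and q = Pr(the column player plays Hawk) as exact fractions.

p = 1/2, q = 3/4

In a mixed NE each player is indifferent between their pure strategies, so the opponent's mix sets the indifference.
The column player indifferent between Hawk and Dove: p·7 + (1−p)·18 = p·5 + (1−p)·20 ⟹ 18 + (-11)p = 20 + (-15)p ⟹ p = 1/2.
The row player indifferent between Hawk and Dove: q·14 + (1−q)·15 = q·19 + (1−q)·0 ⟹ 15 + (-1)q = 0 + 19q ⟹ q = 3/4.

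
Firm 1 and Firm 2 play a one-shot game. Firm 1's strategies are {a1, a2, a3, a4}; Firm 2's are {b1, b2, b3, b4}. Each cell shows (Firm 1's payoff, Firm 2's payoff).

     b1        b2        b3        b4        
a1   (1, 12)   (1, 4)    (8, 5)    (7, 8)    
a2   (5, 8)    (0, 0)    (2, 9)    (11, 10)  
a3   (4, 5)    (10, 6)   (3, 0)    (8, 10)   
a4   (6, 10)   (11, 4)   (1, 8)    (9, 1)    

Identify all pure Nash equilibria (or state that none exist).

(a2, b4) and (a4, b1)

Find each player's best response to every opponent strategy; NE are the intersections.
Firm 1's best responses — vs b1: a4 (payoff 6); vs b2: a4 (payoff 11); vs b3: a1 (payoff 8); vs b4: a2 (payoff 11).
Firm 2's best responses — vs a1: b1 (payoff 12); vs a2: b4 (payoff 10); vs a3: b4 (payoff 10); vs a4: b1 (payoff 10).
Mutual best responses occur at (a2, b4) and (a4, b1); at each, neither player gains by switching.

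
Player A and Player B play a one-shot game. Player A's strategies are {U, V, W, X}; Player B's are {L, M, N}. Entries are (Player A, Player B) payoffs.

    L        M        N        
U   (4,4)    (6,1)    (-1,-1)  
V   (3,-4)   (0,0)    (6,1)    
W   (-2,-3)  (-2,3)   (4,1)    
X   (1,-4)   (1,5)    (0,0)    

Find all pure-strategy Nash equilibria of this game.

(U, L) and (V, N)

Find each player's best response to every opponent strategy; NE are the intersections.
Player A's best responses — vs L: U (payoff 4); vs M: U (payoff 6); vs N: V (payoff 6).
Player B's best responses — vs U: L (payoff 4); vs V: N (payoff 1); vs W: M (payoff 3); vs X: M (payoff 5).
Mutual best responses occur at (U, L) and (V, N); at each, neither player gains by switching.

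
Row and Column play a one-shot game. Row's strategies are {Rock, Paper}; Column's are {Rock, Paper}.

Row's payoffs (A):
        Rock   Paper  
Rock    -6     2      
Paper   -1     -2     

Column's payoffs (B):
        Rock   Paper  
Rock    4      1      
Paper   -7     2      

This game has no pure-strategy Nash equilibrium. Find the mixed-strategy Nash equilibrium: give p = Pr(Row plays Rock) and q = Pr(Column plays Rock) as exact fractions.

In a mixed NE each player is indifferent between their pure strategies, so the opponent's mix sets the indifference.
Column indifferent between Rock and Paper: p·4 + (1−p)·(-7) = p·1 + (1−p)·2 ⟹ (-7) + 11p = 2 + (-1)p ⟹ p = 3/4.
Row indifferent between Rock and Paper: q·(-6) + (1−q)·2 = q·(-1) + (1−q)·(-2) ⟹ 2 + (-8)q = (-2) + 1q ⟹ q = 4/9.

p = 3/4, q = 4/9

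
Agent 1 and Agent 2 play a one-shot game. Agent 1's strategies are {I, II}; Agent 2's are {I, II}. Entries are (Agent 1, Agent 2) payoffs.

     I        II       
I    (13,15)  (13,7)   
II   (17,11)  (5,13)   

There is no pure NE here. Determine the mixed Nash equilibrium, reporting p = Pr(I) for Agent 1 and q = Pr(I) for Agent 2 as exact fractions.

Each player's mixing probability is pinned down by making the *other* player indifferent.
Agent 2 indifferent between I and II: p·15 + (1−p)·11 = p·7 + (1−p)·13 ⟹ 11 + 4p = 13 + (-6)p ⟹ p = 1/5.
Agent 1 indifferent between I and II: q·13 + (1−q)·13 = q·17 + (1−q)·5 ⟹ 13 + 0q = 5 + 12q ⟹ q = 2/3.

p = 1/5, q = 2/3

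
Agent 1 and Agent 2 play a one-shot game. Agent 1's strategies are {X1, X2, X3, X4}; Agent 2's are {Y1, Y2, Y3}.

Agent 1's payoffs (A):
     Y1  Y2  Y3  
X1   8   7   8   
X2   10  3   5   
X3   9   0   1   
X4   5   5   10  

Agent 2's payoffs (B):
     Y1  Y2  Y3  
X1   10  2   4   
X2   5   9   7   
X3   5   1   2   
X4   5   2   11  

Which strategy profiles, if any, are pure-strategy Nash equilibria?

(X4, Y3)

Check mutual best responses: a cell is a NE iff neither player can gain by unilaterally deviating.
Agent 1's best responses — vs Y1: X2 (payoff 10); vs Y2: X1 (payoff 7); vs Y3: X4 (payoff 10).
Agent 2's best responses — vs X1: Y1 (payoff 10); vs X2: Y2 (payoff 9); vs X3: Y1 (payoff 5); vs X4: Y3 (payoff 11).
The only mutual best response is (X4, Y3); neither player gains by switching there.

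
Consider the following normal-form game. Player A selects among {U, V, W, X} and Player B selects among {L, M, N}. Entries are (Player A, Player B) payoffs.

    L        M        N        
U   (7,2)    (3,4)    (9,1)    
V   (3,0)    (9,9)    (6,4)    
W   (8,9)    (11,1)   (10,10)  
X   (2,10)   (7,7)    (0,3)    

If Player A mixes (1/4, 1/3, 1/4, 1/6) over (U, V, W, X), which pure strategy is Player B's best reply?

M

Player B's best reply maximizes expected payoff against the mix.
L: (1/4)·2 + (1/3)·0 + (1/4)·9 + (1/6)·10 = 53/12
M: (1/4)·4 + (1/3)·9 + (1/4)·1 + (1/6)·7 = 65/12
N: (1/4)·1 + (1/3)·4 + (1/4)·10 + (1/6)·3 = 55/12
Highest expected payoff is 65/12, from M.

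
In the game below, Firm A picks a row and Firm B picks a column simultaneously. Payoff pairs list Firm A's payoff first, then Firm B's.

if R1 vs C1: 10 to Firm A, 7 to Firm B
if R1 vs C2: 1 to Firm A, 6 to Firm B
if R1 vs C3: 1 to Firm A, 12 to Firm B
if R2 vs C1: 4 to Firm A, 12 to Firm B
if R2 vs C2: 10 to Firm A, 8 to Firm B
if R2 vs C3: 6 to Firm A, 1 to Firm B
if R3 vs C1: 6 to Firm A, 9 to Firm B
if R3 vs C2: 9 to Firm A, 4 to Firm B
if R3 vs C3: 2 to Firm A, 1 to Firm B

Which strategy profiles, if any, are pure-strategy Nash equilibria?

None

A profile is a Nash equilibrium when each player is best-responding to the other.
Firm A's best responses — vs C1: R1 (payoff 10); vs C2: R2 (payoff 10); vs C3: R2 (payoff 6).
Firm B's best responses — vs R1: C3 (payoff 12); vs R2: C1 (payoff 12); vs R3: C1 (payoff 9).
No cell has both players best-responding. For instance, Firm A's best reply to C1 is R1, but against R1 Firm B prefers C3 over C1.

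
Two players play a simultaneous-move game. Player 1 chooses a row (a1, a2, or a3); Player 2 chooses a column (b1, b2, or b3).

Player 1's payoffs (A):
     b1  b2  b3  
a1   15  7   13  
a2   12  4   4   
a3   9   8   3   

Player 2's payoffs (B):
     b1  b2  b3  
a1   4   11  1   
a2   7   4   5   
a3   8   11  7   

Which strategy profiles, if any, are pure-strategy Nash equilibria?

Check mutual best responses: a cell is a NE iff neither player can gain by unilaterally deviating.
Player 1's best responses — vs b1: a1 (payoff 15); vs b2: a3 (payoff 8); vs b3: a1 (payoff 13).
Player 2's best responses — vs a1: b2 (payoff 11); vs a2: b1 (payoff 7); vs a3: b2 (payoff 11).
The only mutual best response is (a3, b2); neither player gains by switching there.

(a3, b2)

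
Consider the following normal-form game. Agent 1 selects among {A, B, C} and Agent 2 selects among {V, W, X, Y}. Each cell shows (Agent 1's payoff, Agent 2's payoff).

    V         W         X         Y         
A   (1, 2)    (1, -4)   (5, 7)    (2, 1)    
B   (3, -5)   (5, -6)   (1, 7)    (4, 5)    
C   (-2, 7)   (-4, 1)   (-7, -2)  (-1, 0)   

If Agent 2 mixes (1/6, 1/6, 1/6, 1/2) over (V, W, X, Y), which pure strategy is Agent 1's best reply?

Compute Agent 1's expected payoff from each pure strategy against the given mix.
A: (1/6)·1 + (1/6)·1 + (1/6)·5 + (1/2)·2 = 13/6
B: (1/6)·3 + (1/6)·5 + (1/6)·1 + (1/2)·4 = 7/2
C: (1/6)·(-2) + (1/6)·(-4) + (1/6)·(-7) + (1/2)·(-1) = -8/3
Highest expected payoff is 7/2, from B.

B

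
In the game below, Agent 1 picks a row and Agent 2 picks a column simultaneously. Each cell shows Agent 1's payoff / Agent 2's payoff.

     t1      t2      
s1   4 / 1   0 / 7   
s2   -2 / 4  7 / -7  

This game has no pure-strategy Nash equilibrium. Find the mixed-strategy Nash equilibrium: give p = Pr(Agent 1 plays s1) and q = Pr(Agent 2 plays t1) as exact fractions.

Each player's mixing probability is pinned down by making the *other* player indifferent.
Agent 2 indifferent between t1 and t2: p·1 + (1−p)·4 = p·7 + (1−p)·(-7) ⟹ 4 + (-3)p = (-7) + 14p ⟹ p = 11/17.
Agent 1 indifferent between s1 and s2: q·4 + (1−q)·0 = q·(-2) + (1−q)·7 ⟹ 0 + 4q = 7 + (-9)q ⟹ q = 7/13.

p = 11/17, q = 7/13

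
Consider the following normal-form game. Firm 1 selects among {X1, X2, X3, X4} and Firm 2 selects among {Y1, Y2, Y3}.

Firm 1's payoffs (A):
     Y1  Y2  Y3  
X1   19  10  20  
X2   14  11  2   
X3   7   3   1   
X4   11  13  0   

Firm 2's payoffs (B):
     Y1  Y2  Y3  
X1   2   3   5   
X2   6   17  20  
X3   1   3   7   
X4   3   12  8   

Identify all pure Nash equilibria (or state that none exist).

Check mutual best responses: a cell is a NE iff neither player can gain by unilaterally deviating.
Firm 1's best responses — vs Y1: X1 (payoff 19); vs Y2: X4 (payoff 13); vs Y3: X1 (payoff 20).
Firm 2's best responses — vs X1: Y3 (payoff 5); vs X2: Y3 (payoff 20); vs X3: Y3 (payoff 7); vs X4: Y2 (payoff 12).
Mutual best responses occur at (X1, Y3) and (X4, Y2); at each, neither player gains by switching.

(X1, Y3) and (X4, Y2)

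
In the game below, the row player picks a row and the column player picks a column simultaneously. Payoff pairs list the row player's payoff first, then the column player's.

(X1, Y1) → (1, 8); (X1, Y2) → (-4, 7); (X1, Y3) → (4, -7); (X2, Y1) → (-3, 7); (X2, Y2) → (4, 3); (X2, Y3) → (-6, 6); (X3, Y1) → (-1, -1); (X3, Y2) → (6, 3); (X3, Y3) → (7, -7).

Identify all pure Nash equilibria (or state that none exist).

Check mutual best responses: a cell is a NE iff neither player can gain by unilaterally deviating.
The row player's best responses — vs Y1: X1 (payoff 1); vs Y2: X3 (payoff 6); vs Y3: X3 (payoff 7).
The column player's best responses — vs X1: Y1 (payoff 8); vs X2: Y1 (payoff 7); vs X3: Y2 (payoff 3).
Mutual best responses occur at (X1, Y1) and (X3, Y2); at each, neither player gains by switching.

(X1, Y1) and (X3, Y2)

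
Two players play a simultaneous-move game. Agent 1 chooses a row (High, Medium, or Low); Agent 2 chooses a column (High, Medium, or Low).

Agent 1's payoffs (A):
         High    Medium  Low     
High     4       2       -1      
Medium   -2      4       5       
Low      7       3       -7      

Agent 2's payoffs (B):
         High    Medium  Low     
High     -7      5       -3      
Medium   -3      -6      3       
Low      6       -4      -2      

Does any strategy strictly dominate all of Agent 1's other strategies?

None

A strategy is strictly dominant if it gives Agent 1 a strictly higher payoff than every other strategy, against every choice by the opponent.
High is not dominant: against High, Low gives 7 > 4.
Medium is not dominant: against High, High gives 4 > -2.
Low is not dominant: against Medium, Medium gives 4 > 3.
No single strategy is best against every opponent action.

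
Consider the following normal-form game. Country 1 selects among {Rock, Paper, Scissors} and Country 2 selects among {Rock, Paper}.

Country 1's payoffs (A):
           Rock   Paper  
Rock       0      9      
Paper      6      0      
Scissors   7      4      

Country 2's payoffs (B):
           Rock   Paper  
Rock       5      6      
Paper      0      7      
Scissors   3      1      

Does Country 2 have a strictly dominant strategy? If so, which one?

None

Check whether one of Country 2's strategies beats all alternatives regardless of what the opponent does.
Rock is not dominant: against Rock, Paper gives 6 > 5.
Paper is not dominant: against Scissors, Rock gives 3 > 1.
No single strategy is best against every opponent action.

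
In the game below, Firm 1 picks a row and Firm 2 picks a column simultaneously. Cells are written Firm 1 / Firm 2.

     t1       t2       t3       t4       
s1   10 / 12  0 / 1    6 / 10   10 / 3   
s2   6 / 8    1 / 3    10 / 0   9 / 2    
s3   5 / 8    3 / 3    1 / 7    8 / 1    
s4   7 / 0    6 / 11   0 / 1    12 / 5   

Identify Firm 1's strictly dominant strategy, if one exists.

A strategy is strictly dominant if it gives Firm 1 a strictly higher payoff than every other strategy, against every choice by the opponent.
s1 is not dominant: against t2, s2 gives 1 > 0.
s2 is not dominant: against t1, s1 gives 10 > 6.
s3 is not dominant: against t1, s1 gives 10 > 5.
s4 is not dominant: against t1, s1 gives 10 > 7.
No single strategy is best against every opponent action.

No strictly dominant strategy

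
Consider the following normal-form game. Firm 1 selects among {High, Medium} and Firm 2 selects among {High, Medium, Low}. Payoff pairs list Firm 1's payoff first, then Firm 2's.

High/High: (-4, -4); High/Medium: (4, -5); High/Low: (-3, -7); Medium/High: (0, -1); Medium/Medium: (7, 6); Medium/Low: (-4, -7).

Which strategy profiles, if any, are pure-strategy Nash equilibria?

(Medium, Medium)

A profile is a Nash equilibrium when each player is best-responding to the other.
Firm 1's best responses — vs High: Medium (payoff 0); vs Medium: Medium (payoff 7); vs Low: High (payoff -3).
Firm 2's best responses — vs High: High (payoff -4); vs Medium: Medium (payoff 6).
The only mutual best response is (Medium, Medium); neither player gains by switching there.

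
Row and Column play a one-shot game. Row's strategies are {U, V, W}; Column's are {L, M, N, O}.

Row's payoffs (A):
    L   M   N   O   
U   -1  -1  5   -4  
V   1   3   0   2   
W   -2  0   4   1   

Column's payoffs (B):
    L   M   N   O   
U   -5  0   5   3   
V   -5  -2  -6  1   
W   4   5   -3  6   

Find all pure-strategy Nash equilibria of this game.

Find each player's best response to every opponent strategy; NE are the intersections.
Row's best responses — vs L: V (payoff 1); vs M: V (payoff 3); vs N: U (payoff 5); vs O: V (payoff 2).
Column's best responses — vs U: N (payoff 5); vs V: O (payoff 1); vs W: O (payoff 6).
Mutual best responses occur at (U, N) and (V, O); at each, neither player gains by switching.

(U, N) and (V, O)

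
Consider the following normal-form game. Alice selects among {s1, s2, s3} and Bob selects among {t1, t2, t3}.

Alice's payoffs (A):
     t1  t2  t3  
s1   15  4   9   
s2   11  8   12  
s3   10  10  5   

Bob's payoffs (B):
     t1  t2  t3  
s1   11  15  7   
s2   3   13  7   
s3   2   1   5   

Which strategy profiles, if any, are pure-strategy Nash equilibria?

Check mutual best responses: a cell is a NE iff neither player can gain by unilaterally deviating.
Alice's best responses — vs t1: s1 (payoff 15); vs t2: s3 (payoff 10); vs t3: s2 (payoff 12).
Bob's best responses — vs s1: t2 (payoff 15); vs s2: t2 (payoff 13); vs s3: t3 (payoff 5).
No cell has both players best-responding. For instance, Alice's best reply to t1 is s1, but against s1 Bob prefers t2 over t1.

None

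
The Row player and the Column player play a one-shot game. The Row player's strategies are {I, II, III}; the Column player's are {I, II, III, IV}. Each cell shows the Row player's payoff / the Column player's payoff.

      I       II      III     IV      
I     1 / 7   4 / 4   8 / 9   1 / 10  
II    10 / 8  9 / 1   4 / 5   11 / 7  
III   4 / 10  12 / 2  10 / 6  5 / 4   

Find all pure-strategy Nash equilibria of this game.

Check mutual best responses: a cell is a NE iff neither player can gain by unilaterally deviating.
The Row player's best responses — vs I: II (payoff 10); vs II: III (payoff 12); vs III: III (payoff 10); vs IV: II (payoff 11).
The Column player's best responses — vs I: IV (payoff 10); vs II: I (payoff 8); vs III: I (payoff 10).
The only mutual best response is (II, I); neither player gains by switching there.

(II, I)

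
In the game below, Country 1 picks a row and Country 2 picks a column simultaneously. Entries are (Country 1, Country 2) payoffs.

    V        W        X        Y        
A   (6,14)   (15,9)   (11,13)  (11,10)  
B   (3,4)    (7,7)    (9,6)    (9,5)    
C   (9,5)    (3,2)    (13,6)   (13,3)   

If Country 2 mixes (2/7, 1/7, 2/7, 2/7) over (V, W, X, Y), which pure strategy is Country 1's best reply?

Compute Country 1's expected payoff from each pure strategy against the given mix.
A: (2/7)·6 + (1/7)·15 + (2/7)·11 + (2/7)·11 = 71/7
B: (2/7)·3 + (1/7)·7 + (2/7)·9 + (2/7)·9 = 7
C: (2/7)·9 + (1/7)·3 + (2/7)·13 + (2/7)·13 = 73/7
Highest expected payoff is 73/7, from C.

C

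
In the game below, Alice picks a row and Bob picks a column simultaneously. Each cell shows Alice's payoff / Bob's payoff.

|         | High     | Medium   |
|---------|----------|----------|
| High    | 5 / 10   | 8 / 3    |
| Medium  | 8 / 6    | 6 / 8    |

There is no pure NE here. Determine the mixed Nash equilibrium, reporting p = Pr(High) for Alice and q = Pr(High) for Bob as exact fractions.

In a mixed NE each player is indifferent between their pure strategies, so the opponent's mix sets the indifference.
Bob indifferent between High and Medium: p·10 + (1−p)·6 = p·3 + (1−p)·8 ⟹ 6 + 4p = 8 + (-5)p ⟹ p = 2/9.
Alice indifferent between High and Medium: q·5 + (1−q)·8 = q·8 + (1−q)·6 ⟹ 8 + (-3)q = 6 + 2q ⟹ q = 2/5.

p = 2/9, q = 2/5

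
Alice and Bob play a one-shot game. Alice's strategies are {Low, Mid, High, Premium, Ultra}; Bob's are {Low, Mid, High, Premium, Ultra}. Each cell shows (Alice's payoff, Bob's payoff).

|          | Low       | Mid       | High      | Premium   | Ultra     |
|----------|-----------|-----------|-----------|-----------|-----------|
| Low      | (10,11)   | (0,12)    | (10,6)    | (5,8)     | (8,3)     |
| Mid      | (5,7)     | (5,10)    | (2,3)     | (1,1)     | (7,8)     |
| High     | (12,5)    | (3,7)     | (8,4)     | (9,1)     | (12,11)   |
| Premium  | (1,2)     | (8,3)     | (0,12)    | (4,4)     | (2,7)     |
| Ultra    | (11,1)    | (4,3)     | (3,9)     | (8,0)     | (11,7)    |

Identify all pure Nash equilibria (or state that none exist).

(High, Ultra)

Find each player's best response to every opponent strategy; NE are the intersections.
Alice's best responses — vs Low: High (payoff 12); vs Mid: Premium (payoff 8); vs High: Low (payoff 10); vs Premium: High (payoff 9); vs Ultra: High (payoff 12).
Bob's best responses — vs Low: Mid (payoff 12); vs Mid: Mid (payoff 10); vs High: Ultra (payoff 11); vs Premium: High (payoff 12); vs Ultra: High (payoff 9).
The only mutual best response is (High, Ultra); neither player gains by switching there.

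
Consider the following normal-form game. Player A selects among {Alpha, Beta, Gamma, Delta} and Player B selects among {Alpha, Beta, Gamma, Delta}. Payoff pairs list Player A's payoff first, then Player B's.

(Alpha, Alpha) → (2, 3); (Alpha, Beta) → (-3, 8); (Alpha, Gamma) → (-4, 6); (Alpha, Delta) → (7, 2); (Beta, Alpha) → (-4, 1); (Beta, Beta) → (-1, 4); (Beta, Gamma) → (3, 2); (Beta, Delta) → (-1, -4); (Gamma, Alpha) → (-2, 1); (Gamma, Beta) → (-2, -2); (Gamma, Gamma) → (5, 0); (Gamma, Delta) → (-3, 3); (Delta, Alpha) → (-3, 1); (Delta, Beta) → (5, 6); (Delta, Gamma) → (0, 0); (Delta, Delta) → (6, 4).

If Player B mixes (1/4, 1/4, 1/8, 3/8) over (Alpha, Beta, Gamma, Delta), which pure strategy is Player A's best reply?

Player A's best reply maximizes expected payoff against the mix.
Alpha: (1/4)·2 + (1/4)·(-3) + (1/8)·(-4) + (3/8)·7 = 15/8
Beta: (1/4)·(-4) + (1/4)·(-1) + (1/8)·3 + (3/8)·(-1) = -5/4
Gamma: (1/4)·(-2) + (1/4)·(-2) + (1/8)·5 + (3/8)·(-3) = -3/2
Delta: (1/4)·(-3) + (1/4)·5 + (1/8)·0 + (3/8)·6 = 11/4
Highest expected payoff is 11/4, from Delta.

Delta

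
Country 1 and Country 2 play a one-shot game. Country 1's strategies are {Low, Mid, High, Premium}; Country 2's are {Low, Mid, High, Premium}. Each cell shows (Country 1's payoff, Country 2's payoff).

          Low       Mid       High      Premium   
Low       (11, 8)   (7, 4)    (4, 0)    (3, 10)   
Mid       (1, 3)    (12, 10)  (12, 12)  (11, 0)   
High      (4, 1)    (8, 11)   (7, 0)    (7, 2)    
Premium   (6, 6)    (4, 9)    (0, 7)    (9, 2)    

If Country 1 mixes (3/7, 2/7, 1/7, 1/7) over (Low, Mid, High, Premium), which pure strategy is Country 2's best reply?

Country 2's best reply maximizes expected payoff against the mix.
Low: (3/7)·8 + (2/7)·3 + (1/7)·1 + (1/7)·6 = 37/7
Mid: (3/7)·4 + (2/7)·10 + (1/7)·11 + (1/7)·9 = 52/7
High: (3/7)·0 + (2/7)·12 + (1/7)·0 + (1/7)·7 = 31/7
Premium: (3/7)·10 + (2/7)·0 + (1/7)·2 + (1/7)·2 = 34/7
Highest expected payoff is 52/7, from Mid.

Mid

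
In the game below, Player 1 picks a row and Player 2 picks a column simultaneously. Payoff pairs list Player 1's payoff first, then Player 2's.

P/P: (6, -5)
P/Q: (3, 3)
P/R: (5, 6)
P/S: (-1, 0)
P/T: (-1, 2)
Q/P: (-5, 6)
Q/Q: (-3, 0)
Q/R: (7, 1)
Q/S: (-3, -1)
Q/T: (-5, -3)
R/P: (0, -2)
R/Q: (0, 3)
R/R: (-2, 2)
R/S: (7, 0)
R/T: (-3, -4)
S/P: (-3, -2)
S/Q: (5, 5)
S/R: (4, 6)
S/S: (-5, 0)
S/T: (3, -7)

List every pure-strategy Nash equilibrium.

Check mutual best responses: a cell is a NE iff neither player can gain by unilaterally deviating.
Player 1's best responses — vs P: P (payoff 6); vs Q: S (payoff 5); vs R: Q (payoff 7); vs S: R (payoff 7); vs T: S (payoff 3).
Player 2's best responses — vs P: R (payoff 6); vs Q: P (payoff 6); vs R: Q (payoff 3); vs S: R (payoff 6).
No cell has both players best-responding. For instance, Player 1's best reply to P is P, but against P Player 2 prefers R over P.

No pure-strategy Nash equilibrium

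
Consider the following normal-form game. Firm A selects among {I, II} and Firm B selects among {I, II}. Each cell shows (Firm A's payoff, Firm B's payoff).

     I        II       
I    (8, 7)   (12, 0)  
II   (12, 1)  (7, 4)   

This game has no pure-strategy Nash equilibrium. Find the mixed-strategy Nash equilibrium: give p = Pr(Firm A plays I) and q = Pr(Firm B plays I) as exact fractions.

p = 3/10, q = 5/9

In a mixed NE each player is indifferent between their pure strategies, so the opponent's mix sets the indifference.
Firm B indifferent between I and II: p·7 + (1−p)·1 = p·0 + (1−p)·4 ⟹ 1 + 6p = 4 + (-4)p ⟹ p = 3/10.
Firm A indifferent between I and II: q·8 + (1−q)·12 = q·12 + (1−q)·7 ⟹ 12 + (-4)q = 7 + 5q ⟹ q = 5/9.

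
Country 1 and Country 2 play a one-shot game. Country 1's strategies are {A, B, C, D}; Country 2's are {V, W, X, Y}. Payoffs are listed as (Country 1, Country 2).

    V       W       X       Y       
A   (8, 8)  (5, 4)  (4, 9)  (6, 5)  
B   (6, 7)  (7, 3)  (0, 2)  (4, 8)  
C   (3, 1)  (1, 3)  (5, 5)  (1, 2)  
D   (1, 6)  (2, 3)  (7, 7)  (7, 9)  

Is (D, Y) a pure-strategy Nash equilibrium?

Yes

Holding Country 2 at Y: Country 1 gets 7 from D, versus 6 from A, 4 from B, 1 from C. No profitable deviation for Country 1.
Holding Country 1 at D: Country 2 gets 9 from Y, versus 6 from V, 3 from W, 7 from X. No profitable deviation for Country 2 either.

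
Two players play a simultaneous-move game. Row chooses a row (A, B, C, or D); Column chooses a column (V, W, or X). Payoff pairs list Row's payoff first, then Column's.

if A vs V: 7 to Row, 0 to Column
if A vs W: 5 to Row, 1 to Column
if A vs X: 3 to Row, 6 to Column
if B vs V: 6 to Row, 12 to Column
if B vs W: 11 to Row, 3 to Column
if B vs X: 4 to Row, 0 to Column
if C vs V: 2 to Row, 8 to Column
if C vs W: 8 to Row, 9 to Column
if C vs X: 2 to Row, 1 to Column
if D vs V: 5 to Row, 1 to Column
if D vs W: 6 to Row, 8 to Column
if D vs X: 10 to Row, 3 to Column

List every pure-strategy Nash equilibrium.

Find each player's best response to every opponent strategy; NE are the intersections.
Row's best responses — vs V: A (payoff 7); vs W: B (payoff 11); vs X: D (payoff 10).
Column's best responses — vs A: X (payoff 6); vs B: V (payoff 12); vs C: W (payoff 9); vs D: W (payoff 8).
No cell has both players best-responding. For instance, Row's best reply to X is D, but against D Column prefers W over X.

None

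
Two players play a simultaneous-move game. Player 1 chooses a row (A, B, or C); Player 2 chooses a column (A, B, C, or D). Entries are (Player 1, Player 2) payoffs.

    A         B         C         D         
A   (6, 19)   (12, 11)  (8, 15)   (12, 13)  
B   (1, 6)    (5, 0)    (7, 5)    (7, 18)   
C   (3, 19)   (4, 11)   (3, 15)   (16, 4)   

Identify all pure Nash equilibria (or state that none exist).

Find each player's best response to every opponent strategy; NE are the intersections.
Player 1's best responses — vs A: A (payoff 6); vs B: A (payoff 12); vs C: A (payoff 8); vs D: C (payoff 16).
Player 2's best responses — vs A: A (payoff 19); vs B: D (payoff 18); vs C: A (payoff 19).
The only mutual best response is (A, A); neither player gains by switching there.

(A, A)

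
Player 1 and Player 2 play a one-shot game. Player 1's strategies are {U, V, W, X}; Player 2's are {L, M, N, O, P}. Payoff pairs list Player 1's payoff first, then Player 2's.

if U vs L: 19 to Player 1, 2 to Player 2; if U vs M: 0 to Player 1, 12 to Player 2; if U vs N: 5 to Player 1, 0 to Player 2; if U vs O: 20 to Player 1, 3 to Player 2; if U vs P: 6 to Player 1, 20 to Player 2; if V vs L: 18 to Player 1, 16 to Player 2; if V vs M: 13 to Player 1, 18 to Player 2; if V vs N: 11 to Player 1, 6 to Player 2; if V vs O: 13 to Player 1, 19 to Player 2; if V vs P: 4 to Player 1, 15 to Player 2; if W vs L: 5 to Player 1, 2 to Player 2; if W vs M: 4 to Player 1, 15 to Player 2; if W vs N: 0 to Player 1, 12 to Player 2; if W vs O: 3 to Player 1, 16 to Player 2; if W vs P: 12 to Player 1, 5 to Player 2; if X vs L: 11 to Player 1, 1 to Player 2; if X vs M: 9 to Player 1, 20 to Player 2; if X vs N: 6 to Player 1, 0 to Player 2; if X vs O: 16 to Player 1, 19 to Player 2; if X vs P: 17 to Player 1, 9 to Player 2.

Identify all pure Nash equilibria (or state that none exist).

There is no pure-strategy Nash equilibrium

A profile is a Nash equilibrium when each player is best-responding to the other.
Player 1's best responses — vs L: U (payoff 19); vs M: V (payoff 13); vs N: V (payoff 11); vs O: U (payoff 20); vs P: X (payoff 17).
Player 2's best responses — vs U: P (payoff 20); vs V: O (payoff 19); vs W: O (payoff 16); vs X: M (payoff 20).
No cell has both players best-responding. For instance, Player 1's best reply to P is X, but against X Player 2 prefers M over P.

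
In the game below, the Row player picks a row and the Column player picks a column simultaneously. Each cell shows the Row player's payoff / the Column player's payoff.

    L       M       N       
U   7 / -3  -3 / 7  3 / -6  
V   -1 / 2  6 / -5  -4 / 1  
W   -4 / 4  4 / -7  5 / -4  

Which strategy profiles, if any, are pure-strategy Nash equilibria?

A profile is a Nash equilibrium when each player is best-responding to the other.
The Row player's best responses — vs L: U (payoff 7); vs M: V (payoff 6); vs N: W (payoff 5).
The Column player's best responses — vs U: M (payoff 7); vs V: L (payoff 2); vs W: L (payoff 4).
No cell has both players best-responding. For instance, the Row player's best reply to N is W, but against W the Column player prefers L over N.

No pure-strategy Nash equilibrium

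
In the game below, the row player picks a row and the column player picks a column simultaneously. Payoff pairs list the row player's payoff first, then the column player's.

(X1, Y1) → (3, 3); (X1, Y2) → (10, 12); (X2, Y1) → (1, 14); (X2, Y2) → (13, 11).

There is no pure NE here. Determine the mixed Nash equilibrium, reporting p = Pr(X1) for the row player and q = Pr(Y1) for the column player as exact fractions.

Each player's mixing probability is pinned down by making the *other* player indifferent.
The column player indifferent between Y1 and Y2: p·3 + (1−p)·14 = p·12 + (1−p)·11 ⟹ 14 + (-11)p = 11 + 1p ⟹ p = 1/4.
The row player indifferent between X1 and X2: q·3 + (1−q)·10 = q·1 + (1−q)·13 ⟹ 10 + (-7)q = 13 + (-12)q ⟹ q = 3/5.

p = 1/4, q = 3/5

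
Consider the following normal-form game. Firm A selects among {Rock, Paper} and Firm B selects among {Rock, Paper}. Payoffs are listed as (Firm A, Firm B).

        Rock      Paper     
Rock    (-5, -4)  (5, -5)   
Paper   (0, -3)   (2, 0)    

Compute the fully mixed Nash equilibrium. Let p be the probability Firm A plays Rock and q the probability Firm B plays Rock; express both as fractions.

In a mixed NE each player is indifferent between their pure strategies, so the opponent's mix sets the indifference.
Firm B indifferent between Rock and Paper: p·(-4) + (1−p)·(-3) = p·(-5) + (1−p)·0 ⟹ (-3) + (-1)p = 0 + (-5)p ⟹ p = 3/4.
Firm A indifferent between Rock and Paper: q·(-5) + (1−q)·5 = q·0 + (1−q)·2 ⟹ 5 + (-10)q = 2 + (-2)q ⟹ q = 3/8.

p = 3/4, q = 3/8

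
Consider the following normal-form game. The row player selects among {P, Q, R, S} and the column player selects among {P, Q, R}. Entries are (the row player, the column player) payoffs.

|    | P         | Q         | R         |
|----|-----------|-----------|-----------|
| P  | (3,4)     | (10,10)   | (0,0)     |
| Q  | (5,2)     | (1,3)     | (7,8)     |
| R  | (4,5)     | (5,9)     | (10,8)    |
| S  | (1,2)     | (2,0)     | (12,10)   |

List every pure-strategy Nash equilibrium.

A profile is a Nash equilibrium when each player is best-responding to the other.
The row player's best responses — vs P: Q (payoff 5); vs Q: P (payoff 10); vs R: S (payoff 12).
The column player's best responses — vs P: Q (payoff 10); vs Q: R (payoff 8); vs R: Q (payoff 9); vs S: R (payoff 10).
Mutual best responses occur at (P, Q) and (S, R); at each, neither player gains by switching.

(P, Q) and (S, R)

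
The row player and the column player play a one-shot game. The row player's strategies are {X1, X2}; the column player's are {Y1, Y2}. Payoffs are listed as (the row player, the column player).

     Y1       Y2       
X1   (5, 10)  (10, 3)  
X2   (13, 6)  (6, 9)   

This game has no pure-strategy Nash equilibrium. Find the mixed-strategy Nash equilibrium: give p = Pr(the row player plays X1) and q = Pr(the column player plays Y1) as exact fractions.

p = 3/10, q = 1/3

In a mixed NE each player is indifferent between their pure strategies, so the opponent's mix sets the indifference.
The column player indifferent between Y1 and Y2: p·10 + (1−p)·6 = p·3 + (1−p)·9 ⟹ 6 + 4p = 9 + (-6)p ⟹ p = 3/10.
The row player indifferent between X1 and X2: q·5 + (1−q)·10 = q·13 + (1−q)·6 ⟹ 10 + (-5)q = 6 + 7q ⟹ q = 1/3.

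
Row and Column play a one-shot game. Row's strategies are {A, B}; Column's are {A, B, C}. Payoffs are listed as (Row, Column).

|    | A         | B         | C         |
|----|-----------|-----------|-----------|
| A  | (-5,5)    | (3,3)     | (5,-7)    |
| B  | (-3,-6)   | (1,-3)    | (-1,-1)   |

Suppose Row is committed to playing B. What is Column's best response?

C

With Row fixed at B, Column's payoffs are: A → -6, B → -3, C → -1.
The maximum is -1, achieved by C.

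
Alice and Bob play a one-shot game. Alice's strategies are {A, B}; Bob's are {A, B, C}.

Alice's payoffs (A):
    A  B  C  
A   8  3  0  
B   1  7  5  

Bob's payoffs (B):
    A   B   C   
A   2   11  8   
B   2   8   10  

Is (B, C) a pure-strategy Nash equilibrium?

Yes

Holding Bob at C: Alice gets 5 from B, versus 0 from A. No profitable deviation for Alice.
Holding Alice at B: Bob gets 10 from C, versus 2 from A, 8 from B. No profitable deviation for Bob either.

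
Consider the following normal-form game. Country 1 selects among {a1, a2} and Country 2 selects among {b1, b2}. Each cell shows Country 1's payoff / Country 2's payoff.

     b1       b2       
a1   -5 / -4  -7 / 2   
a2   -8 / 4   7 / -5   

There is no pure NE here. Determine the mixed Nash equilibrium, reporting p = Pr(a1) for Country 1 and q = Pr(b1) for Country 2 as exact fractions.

Each player's mixing probability is pinned down by making the *other* player indifferent.
Country 2 indifferent between b1 and b2: p·(-4) + (1−p)·4 = p·2 + (1−p)·(-5) ⟹ 4 + (-8)p = (-5) + 7p ⟹ p = 3/5.
Country 1 indifferent between a1 and a2: q·(-5) + (1−q)·(-7) = q·(-8) + (1−q)·7 ⟹ (-7) + 2q = 7 + (-15)q ⟹ q = 14/17.

p = 3/5, q = 14/17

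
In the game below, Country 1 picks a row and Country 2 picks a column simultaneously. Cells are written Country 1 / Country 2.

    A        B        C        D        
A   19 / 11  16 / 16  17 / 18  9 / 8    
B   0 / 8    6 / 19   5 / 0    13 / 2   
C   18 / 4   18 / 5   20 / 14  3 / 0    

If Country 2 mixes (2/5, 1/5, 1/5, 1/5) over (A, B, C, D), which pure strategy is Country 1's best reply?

A

Country 1's best reply maximizes expected payoff against the mix.
A: (2/5)·19 + (1/5)·16 + (1/5)·17 + (1/5)·9 = 16
B: (2/5)·0 + (1/5)·6 + (1/5)·5 + (1/5)·13 = 24/5
C: (2/5)·18 + (1/5)·18 + (1/5)·20 + (1/5)·3 = 77/5
Highest expected payoff is 16, from A.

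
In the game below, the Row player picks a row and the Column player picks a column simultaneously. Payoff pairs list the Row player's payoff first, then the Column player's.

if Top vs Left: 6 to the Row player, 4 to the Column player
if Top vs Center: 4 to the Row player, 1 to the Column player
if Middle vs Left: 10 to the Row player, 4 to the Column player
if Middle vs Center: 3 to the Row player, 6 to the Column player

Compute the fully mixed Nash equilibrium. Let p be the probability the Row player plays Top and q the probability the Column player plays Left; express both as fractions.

p = 2/5, q = 1/5

In a mixed NE each player is indifferent between their pure strategies, so the opponent's mix sets the indifference.
The Column player indifferent between Left and Center: p·4 + (1−p)·4 = p·1 + (1−p)·6 ⟹ 4 + 0p = 6 + (-5)p ⟹ p = 2/5.
The Row player indifferent between Top and Middle: q·6 + (1−q)·4 = q·10 + (1−q)·3 ⟹ 4 + 2q = 3 + 7q ⟹ q = 1/5.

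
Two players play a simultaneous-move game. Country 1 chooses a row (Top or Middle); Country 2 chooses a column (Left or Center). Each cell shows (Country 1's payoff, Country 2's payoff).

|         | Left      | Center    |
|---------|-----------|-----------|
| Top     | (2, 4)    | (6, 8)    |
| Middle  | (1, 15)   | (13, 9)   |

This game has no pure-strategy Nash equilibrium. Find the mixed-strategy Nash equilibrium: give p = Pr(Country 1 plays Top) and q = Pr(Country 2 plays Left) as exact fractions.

p = 3/5, q = 7/8

In a mixed NE each player is indifferent between their pure strategies, so the opponent's mix sets the indifference.
Country 2 indifferent between Left and Center: p·4 + (1−p)·15 = p·8 + (1−p)·9 ⟹ 15 + (-11)p = 9 + (-1)p ⟹ p = 3/5.
Country 1 indifferent between Top and Middle: q·2 + (1−q)·6 = q·1 + (1−q)·13 ⟹ 6 + (-4)q = 13 + (-12)q ⟹ q = 7/8.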